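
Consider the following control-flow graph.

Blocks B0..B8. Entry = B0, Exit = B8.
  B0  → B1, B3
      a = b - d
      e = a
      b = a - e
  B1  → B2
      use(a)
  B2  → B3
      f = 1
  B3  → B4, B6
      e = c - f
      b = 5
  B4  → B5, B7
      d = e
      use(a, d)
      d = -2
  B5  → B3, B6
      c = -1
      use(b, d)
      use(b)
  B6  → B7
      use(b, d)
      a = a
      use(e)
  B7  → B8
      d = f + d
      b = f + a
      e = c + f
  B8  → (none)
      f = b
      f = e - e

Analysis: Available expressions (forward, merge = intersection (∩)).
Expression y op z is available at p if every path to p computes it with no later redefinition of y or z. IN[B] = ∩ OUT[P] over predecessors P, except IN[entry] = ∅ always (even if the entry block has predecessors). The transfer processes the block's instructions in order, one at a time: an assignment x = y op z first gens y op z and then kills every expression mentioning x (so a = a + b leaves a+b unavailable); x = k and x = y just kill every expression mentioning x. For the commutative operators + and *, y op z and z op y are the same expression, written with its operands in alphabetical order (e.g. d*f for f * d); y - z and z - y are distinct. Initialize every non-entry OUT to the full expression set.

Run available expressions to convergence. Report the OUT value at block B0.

Fixpoint table:
  B0:   IN={}   OUT={a-e}
  B1:   IN={a-e}   OUT={a-e}
  B2:   IN={a-e}   OUT={a-e}
  B3:   IN={}   OUT={c-f}
  B4:   IN={c-f}   OUT={c-f}
  B5:   IN={c-f}   OUT={}
  B6:   IN={}   OUT={}
  B7:   IN={}   OUT={a+f, c+f}
  B8:   IN={a+f, c+f}   OUT={e-e}

B0 is the boundary node: IN[B0] = {}
Applying B0's transfer function to that IN value gives OUT[B0] (row B0 above).

Answer: {a-e}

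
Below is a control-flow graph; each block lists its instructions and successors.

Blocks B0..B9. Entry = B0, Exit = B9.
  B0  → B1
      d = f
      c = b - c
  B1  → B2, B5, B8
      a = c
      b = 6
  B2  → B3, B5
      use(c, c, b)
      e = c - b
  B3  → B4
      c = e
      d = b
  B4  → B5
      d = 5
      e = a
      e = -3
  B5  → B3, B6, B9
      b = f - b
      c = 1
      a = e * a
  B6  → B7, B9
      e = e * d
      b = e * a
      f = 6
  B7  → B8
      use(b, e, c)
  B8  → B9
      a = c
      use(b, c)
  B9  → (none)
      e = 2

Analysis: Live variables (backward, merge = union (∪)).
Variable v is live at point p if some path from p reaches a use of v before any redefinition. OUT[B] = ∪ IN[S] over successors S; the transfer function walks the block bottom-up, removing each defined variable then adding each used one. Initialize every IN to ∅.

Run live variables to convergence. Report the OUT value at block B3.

Answer: {a, b, f}

Derivation:
Per-block solution:
  B0:   IN={b, c, e, f}   OUT={c, d, e, f}
  B1:   IN={c, d, e, f}   OUT={a, b, c, d, e, f}
  B2:   IN={a, b, c, d, f}   OUT={a, b, d, e, f}
  B3:   IN={a, b, e, f}   OUT={a, b, f}
  B4:   IN={a, b, f}   OUT={a, b, d, e, f}
  B5:   IN={a, b, d, e, f}   OUT={a, b, c, d, e, f}
  B6:   IN={a, c, d, e}   OUT={b, c, e}
  B7:   IN={b, c, e}   OUT={b, c}
  B8:   IN={b, c}   OUT={}
  B9:   IN={}   OUT={}

Merge at B3: OUT[B3] = IN[B4] = {a, b, f}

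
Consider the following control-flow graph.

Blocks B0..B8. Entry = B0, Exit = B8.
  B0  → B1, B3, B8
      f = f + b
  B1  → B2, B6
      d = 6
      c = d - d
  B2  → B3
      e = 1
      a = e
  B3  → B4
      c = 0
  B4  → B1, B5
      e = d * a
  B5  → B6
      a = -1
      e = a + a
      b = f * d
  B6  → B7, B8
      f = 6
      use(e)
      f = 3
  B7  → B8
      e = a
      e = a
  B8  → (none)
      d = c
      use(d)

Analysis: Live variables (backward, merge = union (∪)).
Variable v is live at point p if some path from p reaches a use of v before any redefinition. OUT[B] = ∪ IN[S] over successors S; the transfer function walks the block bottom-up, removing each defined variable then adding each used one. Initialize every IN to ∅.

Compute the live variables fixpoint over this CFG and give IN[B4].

Fixpoint table:
  B0: | IN={a, b, c, d, e, f} | OUT={a, c, d, e, f}
  B1: | IN={a, e, f} | OUT={a, c, d, e, f}
  B2: | IN={d, f} | OUT={a, d, f}
  B3: | IN={a, d, f} | OUT={a, c, d, f}
  B4: | IN={a, c, d, f} | OUT={a, c, d, e, f}
  B5: | IN={c, d, f} | OUT={a, c, e}
  B6: | IN={a, c, e} | OUT={a, c}
  B7: | IN={a, c} | OUT={c}
  B8: | IN={c} | OUT={}

Merge at B4: OUT[B4] = IN[B1] ⊔ IN[B5] = {a, c, d, e, f}
Applying B4's transfer function to that OUT value gives IN[B4] (row B4 above).

Answer: {a, c, d, f}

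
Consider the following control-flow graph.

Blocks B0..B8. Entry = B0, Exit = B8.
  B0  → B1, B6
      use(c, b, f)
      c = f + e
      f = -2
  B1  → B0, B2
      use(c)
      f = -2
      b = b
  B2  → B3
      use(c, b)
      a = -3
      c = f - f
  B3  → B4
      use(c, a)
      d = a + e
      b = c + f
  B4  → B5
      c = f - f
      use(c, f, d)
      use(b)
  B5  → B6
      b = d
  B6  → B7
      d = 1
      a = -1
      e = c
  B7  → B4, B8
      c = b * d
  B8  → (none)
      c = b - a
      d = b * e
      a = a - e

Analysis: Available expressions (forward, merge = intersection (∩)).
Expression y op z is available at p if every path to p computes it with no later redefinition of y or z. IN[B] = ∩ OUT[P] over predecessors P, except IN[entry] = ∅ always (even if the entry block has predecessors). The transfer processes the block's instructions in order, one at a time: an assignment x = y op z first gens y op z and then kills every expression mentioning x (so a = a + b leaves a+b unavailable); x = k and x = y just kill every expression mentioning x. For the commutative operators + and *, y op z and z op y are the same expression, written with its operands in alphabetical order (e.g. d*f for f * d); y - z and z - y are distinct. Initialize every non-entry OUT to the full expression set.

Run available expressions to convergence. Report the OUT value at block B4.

Answer: {f-f}

Trace:
Converged values:
  B0:  IN={}  OUT={}
  B1:  IN={}  OUT={}
  B2:  IN={}  OUT={f-f}
  B3:  IN={f-f}  OUT={a+e, c+f, f-f}
  B4:  IN={}  OUT={f-f}
  B5:  IN={f-f}  OUT={f-f}
  B6:  IN={}  OUT={}
  B7:  IN={}  OUT={b*d}
  B8:  IN={b*d}  OUT={b*e}

Merge at B4: IN[B4] = OUT[B3] ∩ OUT[B7] = {}
Applying B4's transfer function to that IN value gives OUT[B4] (row B4 above).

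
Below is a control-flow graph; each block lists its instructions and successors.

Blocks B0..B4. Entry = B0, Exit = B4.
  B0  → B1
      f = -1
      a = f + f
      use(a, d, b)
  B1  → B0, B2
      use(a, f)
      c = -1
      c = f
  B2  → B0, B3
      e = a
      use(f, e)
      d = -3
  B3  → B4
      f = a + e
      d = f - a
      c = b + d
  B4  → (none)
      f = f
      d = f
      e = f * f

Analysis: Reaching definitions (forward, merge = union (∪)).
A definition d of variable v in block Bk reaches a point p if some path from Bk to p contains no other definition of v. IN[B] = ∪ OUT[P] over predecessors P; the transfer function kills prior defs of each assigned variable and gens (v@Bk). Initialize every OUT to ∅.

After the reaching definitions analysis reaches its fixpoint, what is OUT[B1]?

Answer: {a@B0, c@B1, d@B2, e@B2, f@B0}

Trace:
Fixpoint table:
  B0: | IN={a@B0, c@B1, d@B2, e@B2, f@B0} | OUT={a@B0, c@B1, d@B2, e@B2, f@B0}
  B1: | IN={a@B0, c@B1, d@B2, e@B2, f@B0} | OUT={a@B0, c@B1, d@B2, e@B2, f@B0}
  B2: | IN={a@B0, c@B1, d@B2, e@B2, f@B0} | OUT={a@B0, c@B1, d@B2, e@B2, f@B0}
  B3: | IN={a@B0, c@B1, d@B2, e@B2, f@B0} | OUT={a@B0, c@B3, d@B3, e@B2, f@B3}
  B4: | IN={a@B0, c@B3, d@B3, e@B2, f@B3} | OUT={a@B0, c@B3, d@B4, e@B4, f@B4}

Merge at B1: IN[B1] = OUT[B0] = {a@B0, c@B1, d@B2, e@B2, f@B0}
Applying B1's transfer function to that IN value gives OUT[B1] (row B1 above).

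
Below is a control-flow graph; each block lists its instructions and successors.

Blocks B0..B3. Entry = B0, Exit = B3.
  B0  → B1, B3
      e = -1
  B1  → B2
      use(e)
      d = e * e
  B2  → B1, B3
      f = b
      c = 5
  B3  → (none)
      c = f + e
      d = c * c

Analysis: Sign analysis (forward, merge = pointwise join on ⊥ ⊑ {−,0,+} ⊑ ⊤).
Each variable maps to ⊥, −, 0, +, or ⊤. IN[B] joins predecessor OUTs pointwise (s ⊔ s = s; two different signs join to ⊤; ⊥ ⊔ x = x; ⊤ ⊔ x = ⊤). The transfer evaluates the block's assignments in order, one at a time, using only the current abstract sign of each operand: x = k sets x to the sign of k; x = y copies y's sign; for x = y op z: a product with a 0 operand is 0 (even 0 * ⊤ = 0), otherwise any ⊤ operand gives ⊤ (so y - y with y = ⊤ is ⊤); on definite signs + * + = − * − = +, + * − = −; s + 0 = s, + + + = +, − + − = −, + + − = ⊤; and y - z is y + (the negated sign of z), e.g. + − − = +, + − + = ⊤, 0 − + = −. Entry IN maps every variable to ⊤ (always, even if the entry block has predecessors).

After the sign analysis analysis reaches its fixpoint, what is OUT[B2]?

Answer: {a: ⊤, b: ⊤, c: +, d: +, e: -, f: ⊤}

Trace:
Per-block solution:
  B0:   IN=(all ⊤)   OUT={e:-; rest ⊤}
  B1:   IN={e:-; rest ⊤}   OUT={d:+, e:-; rest ⊤}
  B2:   IN={d:+, e:-; rest ⊤}   OUT={c:+, d:+, e:-; rest ⊤}
  B3:   IN={e:-; rest ⊤}   OUT={e:-; rest ⊤}

Merge at B2: IN[B2] = OUT[B1] = {a: ⊤, b: ⊤, c: ⊤, d: +, e: -, f: ⊤}
Applying B2's transfer function to that IN value gives OUT[B2] (row B2 above).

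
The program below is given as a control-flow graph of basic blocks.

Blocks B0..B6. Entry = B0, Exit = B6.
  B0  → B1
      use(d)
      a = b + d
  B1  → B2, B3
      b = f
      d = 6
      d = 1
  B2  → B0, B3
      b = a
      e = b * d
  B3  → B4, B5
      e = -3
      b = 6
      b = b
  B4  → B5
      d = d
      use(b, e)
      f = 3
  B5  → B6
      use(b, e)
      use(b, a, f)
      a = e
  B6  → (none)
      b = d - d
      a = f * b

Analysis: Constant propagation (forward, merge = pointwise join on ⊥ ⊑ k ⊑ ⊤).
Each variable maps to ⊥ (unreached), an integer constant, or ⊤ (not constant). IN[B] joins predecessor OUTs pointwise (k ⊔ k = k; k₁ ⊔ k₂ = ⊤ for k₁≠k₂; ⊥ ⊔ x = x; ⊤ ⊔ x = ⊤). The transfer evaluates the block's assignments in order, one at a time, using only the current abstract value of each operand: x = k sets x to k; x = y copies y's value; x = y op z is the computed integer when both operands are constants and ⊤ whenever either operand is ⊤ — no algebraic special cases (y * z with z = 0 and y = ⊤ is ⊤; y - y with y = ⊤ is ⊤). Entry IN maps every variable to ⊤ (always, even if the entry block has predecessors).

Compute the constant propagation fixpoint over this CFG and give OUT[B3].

Answer: {a: ⊤, b: 6, c: ⊤, d: 1, e: -3, f: ⊤}

Working:
Converged values:
  B0:   IN=(all ⊤)   OUT=(all ⊤)
  B1:   IN=(all ⊤)   OUT={d:1; rest ⊤}
  B2:   IN={d:1; rest ⊤}   OUT={d:1; rest ⊤}
  B3:   IN={d:1; rest ⊤}   OUT={b:6, d:1, e:-3; rest ⊤}
  B4:   IN={b:6, d:1, e:-3; rest ⊤}   OUT={b:6, d:1, e:-3, f:3; rest ⊤}
  B5:   IN={b:6, d:1, e:-3; rest ⊤}   OUT={a:-3, b:6, d:1, e:-3; rest ⊤}
  B6:   IN={a:-3, b:6, d:1, e:-3; rest ⊤}   OUT={b:0, d:1, e:-3; rest ⊤}

Merge at B3: IN[B3] = OUT[B1] ⊔ OUT[B2] = {a: ⊤, b: ⊤, c: ⊤, d: 1, e: ⊤, f: ⊤}
Applying B3's transfer function to that IN value gives OUT[B3] (row B3 above).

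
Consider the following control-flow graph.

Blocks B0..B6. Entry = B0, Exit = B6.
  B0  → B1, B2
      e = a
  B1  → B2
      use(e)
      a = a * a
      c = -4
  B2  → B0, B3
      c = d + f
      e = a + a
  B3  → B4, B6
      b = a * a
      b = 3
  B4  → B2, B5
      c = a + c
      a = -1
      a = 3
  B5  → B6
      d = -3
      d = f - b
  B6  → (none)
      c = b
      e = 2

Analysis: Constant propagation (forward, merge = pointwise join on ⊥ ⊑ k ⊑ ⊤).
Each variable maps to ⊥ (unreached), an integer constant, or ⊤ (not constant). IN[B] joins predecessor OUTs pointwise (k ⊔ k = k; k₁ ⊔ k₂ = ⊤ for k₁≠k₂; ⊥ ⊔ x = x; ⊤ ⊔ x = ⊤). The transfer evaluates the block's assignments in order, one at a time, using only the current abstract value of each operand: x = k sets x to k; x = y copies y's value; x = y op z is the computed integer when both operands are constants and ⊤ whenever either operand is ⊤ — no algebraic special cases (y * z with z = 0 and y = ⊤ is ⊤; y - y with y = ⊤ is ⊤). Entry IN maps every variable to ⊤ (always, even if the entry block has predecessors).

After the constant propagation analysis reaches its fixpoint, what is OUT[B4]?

Answer: {a: 3, b: 3, c: ⊤, d: ⊤, e: ⊤, f: ⊤}

Trace:
Fixpoint table:
  B0:  IN=(all ⊤)  OUT=(all ⊤)
  B1:  IN=(all ⊤)  OUT={c:-4; rest ⊤}
  B2:  IN=(all ⊤)  OUT=(all ⊤)
  B3:  IN=(all ⊤)  OUT={b:3; rest ⊤}
  B4:  IN={b:3; rest ⊤}  OUT={a:3, b:3; rest ⊤}
  B5:  IN={a:3, b:3; rest ⊤}  OUT={a:3, b:3; rest ⊤}
  B6:  IN={b:3; rest ⊤}  OUT={b:3, c:3, e:2; rest ⊤}

Merge at B4: IN[B4] = OUT[B3] = {a: ⊤, b: 3, c: ⊤, d: ⊤, e: ⊤, f: ⊤}
Applying B4's transfer function to that IN value gives OUT[B4] (row B4 above).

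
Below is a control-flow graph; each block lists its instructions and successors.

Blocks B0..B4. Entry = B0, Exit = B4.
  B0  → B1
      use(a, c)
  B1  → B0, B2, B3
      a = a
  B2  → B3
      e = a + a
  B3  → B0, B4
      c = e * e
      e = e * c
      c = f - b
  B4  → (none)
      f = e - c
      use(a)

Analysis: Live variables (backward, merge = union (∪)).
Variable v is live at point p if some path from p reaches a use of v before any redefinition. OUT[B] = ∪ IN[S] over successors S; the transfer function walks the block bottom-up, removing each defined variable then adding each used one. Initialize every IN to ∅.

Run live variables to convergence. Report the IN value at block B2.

Fixpoint table:
  B0:   IN={a, b, c, e, f}   OUT={a, b, c, e, f}
  B1:   IN={a, b, c, e, f}   OUT={a, b, c, e, f}
  B2:   IN={a, b, f}   OUT={a, b, e, f}
  B3:   IN={a, b, e, f}   OUT={a, b, c, e, f}
  B4:   IN={a, c, e}   OUT={}

Merge at B2: OUT[B2] = IN[B3] = {a, b, e, f}
Applying B2's transfer function to that OUT value gives IN[B2] (row B2 above).

Answer: {a, b, f}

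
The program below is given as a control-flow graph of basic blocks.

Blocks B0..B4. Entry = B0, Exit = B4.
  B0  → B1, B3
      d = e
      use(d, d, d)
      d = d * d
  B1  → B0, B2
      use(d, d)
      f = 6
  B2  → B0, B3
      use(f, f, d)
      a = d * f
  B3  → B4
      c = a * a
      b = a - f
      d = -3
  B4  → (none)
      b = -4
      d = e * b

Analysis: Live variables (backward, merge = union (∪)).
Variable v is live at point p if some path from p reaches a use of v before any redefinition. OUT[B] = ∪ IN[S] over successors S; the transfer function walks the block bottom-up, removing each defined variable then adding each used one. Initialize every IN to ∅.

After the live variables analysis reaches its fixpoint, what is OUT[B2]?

Fixpoint table:
  B0:  IN={a, e, f}  OUT={a, d, e, f}
  B1:  IN={a, d, e}  OUT={a, d, e, f}
  B2:  IN={d, e, f}  OUT={a, e, f}
  B3:  IN={a, e, f}  OUT={e}
  B4:  IN={e}  OUT={}

Merge at B2: OUT[B2] = IN[B0] ⊔ IN[B3] = {a, e, f}

Answer: {a, e, f}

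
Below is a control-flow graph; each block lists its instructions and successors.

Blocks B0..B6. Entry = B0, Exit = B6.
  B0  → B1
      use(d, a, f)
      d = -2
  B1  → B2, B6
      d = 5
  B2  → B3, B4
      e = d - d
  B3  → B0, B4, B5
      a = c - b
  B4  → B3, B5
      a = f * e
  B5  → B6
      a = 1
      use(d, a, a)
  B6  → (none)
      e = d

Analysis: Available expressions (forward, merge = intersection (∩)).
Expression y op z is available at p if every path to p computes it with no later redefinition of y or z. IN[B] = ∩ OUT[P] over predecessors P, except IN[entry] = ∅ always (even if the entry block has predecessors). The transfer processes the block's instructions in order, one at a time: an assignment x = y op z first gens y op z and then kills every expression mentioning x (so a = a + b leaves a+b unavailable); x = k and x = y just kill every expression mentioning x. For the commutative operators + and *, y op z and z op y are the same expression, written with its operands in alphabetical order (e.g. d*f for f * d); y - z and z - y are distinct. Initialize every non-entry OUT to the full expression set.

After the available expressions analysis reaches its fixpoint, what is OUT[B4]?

Answer: {d-d, e*f}

Trace:
Fixpoint table:
  B0:   IN={}   OUT={}
  B1:   IN={}   OUT={}
  B2:   IN={}   OUT={d-d}
  B3:   IN={d-d}   OUT={c-b, d-d}
  B4:   IN={d-d}   OUT={d-d, e*f}
  B5:   IN={d-d}   OUT={d-d}
  B6:   IN={}   OUT={}

Merge at B4: IN[B4] = OUT[B2] ∩ OUT[B3] = {d-d}
Applying B4's transfer function to that IN value gives OUT[B4] (row B4 above).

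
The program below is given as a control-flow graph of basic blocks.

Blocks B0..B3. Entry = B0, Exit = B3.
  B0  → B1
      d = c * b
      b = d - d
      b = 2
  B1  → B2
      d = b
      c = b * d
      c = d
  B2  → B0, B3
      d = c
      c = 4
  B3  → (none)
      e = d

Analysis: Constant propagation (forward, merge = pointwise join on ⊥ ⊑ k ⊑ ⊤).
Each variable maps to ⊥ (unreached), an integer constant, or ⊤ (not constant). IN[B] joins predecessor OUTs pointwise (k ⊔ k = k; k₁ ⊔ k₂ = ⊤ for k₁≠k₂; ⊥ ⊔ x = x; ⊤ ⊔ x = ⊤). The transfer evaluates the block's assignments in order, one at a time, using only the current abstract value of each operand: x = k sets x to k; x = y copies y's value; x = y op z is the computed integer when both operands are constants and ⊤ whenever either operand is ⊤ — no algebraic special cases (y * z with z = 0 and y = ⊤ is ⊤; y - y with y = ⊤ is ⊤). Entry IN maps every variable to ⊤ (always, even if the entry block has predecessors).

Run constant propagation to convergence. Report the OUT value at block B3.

Fixpoint table:
  B0:  IN=(all ⊤)  OUT={b:2; rest ⊤}
  B1:  IN={b:2; rest ⊤}  OUT={b:2, c:2, d:2; rest ⊤}
  B2:  IN={b:2, c:2, d:2; rest ⊤}  OUT={b:2, c:4, d:2; rest ⊤}
  B3:  IN={b:2, c:4, d:2; rest ⊤}  OUT={b:2, c:4, d:2, e:2; rest ⊤}

Merge at B3: IN[B3] = OUT[B2] = {a: ⊤, b: 2, c: 4, d: 2, e: ⊤, f: ⊤}
Applying B3's transfer function to that IN value gives OUT[B3] (row B3 above).

Answer: {a: ⊤, b: 2, c: 4, d: 2, e: 2, f: ⊤}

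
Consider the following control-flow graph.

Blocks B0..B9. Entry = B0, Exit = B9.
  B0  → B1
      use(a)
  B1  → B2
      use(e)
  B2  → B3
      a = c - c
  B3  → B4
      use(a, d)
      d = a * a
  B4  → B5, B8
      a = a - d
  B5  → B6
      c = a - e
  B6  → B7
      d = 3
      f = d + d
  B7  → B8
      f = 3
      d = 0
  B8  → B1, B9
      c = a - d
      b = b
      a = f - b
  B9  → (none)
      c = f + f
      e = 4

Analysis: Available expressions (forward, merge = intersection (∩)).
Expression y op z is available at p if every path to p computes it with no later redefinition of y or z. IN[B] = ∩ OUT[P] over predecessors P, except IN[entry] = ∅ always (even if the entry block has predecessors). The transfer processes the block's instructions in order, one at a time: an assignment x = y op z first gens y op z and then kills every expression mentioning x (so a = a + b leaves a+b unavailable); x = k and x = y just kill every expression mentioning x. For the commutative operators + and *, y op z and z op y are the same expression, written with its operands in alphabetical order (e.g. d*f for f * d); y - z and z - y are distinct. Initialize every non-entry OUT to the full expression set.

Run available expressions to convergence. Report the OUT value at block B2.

Answer: {c-c}

Trace:
Per-block solution:
  B0:   IN={}   OUT={}
  B1:   IN={}   OUT={}
  B2:   IN={}   OUT={c-c}
  B3:   IN={c-c}   OUT={a*a, c-c}
  B4:   IN={a*a, c-c}   OUT={c-c}
  B5:   IN={c-c}   OUT={a-e}
  B6:   IN={a-e}   OUT={a-e, d+d}
  B7:   IN={a-e, d+d}   OUT={a-e}
  B8:   IN={}   OUT={f-b}
  B9:   IN={f-b}   OUT={f+f, f-b}

Merge at B2: IN[B2] = OUT[B1] = {}
Applying B2's transfer function to that IN value gives OUT[B2] (row B2 above).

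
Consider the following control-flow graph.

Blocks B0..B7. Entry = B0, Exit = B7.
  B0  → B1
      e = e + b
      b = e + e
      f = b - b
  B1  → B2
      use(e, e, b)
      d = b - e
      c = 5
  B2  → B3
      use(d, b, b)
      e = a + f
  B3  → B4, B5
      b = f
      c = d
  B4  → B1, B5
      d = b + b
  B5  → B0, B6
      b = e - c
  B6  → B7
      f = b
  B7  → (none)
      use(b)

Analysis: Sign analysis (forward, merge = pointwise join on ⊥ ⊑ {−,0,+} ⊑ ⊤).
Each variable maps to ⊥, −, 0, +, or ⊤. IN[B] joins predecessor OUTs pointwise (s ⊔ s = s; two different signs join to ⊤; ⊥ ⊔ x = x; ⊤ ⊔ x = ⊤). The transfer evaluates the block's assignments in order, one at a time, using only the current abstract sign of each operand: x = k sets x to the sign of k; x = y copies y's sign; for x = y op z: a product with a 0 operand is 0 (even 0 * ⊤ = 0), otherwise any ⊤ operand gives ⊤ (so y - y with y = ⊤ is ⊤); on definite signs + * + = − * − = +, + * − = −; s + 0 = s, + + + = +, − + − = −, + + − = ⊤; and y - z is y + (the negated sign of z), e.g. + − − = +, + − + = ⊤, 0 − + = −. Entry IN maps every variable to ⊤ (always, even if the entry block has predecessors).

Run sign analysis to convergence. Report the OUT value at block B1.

Per-block solution:
  B0:   IN=(all ⊤)   OUT=(all ⊤)
  B1:   IN=(all ⊤)   OUT={c:+; rest ⊤}
  B2:   IN={c:+; rest ⊤}   OUT={c:+; rest ⊤}
  B3:   IN={c:+; rest ⊤}   OUT=(all ⊤)
  B4:   IN=(all ⊤)   OUT=(all ⊤)
  B5:   IN=(all ⊤)   OUT=(all ⊤)
  B6:   IN=(all ⊤)   OUT=(all ⊤)
  B7:   IN=(all ⊤)   OUT=(all ⊤)

Merge at B1: IN[B1] = OUT[B0] ⊔ OUT[B4] = {a: ⊤, b: ⊤, c: ⊤, d: ⊤, e: ⊤, f: ⊤}
Applying B1's transfer function to that IN value gives OUT[B1] (row B1 above).

Answer: {a: ⊤, b: ⊤, c: +, d: ⊤, e: ⊤, f: ⊤}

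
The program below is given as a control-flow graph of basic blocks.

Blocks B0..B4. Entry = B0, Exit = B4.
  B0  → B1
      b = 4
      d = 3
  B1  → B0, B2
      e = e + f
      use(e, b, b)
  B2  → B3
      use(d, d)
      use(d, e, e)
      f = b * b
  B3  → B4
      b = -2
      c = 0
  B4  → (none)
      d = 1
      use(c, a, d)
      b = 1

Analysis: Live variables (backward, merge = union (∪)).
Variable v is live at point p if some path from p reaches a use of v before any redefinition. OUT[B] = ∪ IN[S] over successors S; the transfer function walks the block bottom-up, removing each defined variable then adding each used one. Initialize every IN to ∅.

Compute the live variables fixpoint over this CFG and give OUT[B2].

Answer: {a}

Trace:
Fixpoint table:
  B0:   IN={a, e, f}   OUT={a, b, d, e, f}
  B1:   IN={a, b, d, e, f}   OUT={a, b, d, e, f}
  B2:   IN={a, b, d, e}   OUT={a}
  B3:   IN={a}   OUT={a, c}
  B4:   IN={a, c}   OUT={}

Merge at B2: OUT[B2] = IN[B3] = {a}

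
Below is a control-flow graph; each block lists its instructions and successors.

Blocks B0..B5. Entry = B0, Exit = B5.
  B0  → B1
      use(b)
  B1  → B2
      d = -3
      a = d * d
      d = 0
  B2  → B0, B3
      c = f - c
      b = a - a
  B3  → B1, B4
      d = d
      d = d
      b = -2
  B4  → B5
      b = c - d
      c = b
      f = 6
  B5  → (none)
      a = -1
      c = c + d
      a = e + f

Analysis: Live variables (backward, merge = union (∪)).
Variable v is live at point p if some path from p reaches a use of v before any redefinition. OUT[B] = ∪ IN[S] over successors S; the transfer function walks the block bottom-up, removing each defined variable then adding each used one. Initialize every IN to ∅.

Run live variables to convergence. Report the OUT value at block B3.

Fixpoint table:
  B0:   IN={b, c, e, f}   OUT={c, e, f}
  B1:   IN={c, e, f}   OUT={a, c, d, e, f}
  B2:   IN={a, c, d, e, f}   OUT={b, c, d, e, f}
  B3:   IN={c, d, e, f}   OUT={c, d, e, f}
  B4:   IN={c, d, e}   OUT={c, d, e, f}
  B5:   IN={c, d, e, f}   OUT={}

Merge at B3: OUT[B3] = IN[B1] ⊔ IN[B4] = {c, d, e, f}

Answer: {c, d, e, f}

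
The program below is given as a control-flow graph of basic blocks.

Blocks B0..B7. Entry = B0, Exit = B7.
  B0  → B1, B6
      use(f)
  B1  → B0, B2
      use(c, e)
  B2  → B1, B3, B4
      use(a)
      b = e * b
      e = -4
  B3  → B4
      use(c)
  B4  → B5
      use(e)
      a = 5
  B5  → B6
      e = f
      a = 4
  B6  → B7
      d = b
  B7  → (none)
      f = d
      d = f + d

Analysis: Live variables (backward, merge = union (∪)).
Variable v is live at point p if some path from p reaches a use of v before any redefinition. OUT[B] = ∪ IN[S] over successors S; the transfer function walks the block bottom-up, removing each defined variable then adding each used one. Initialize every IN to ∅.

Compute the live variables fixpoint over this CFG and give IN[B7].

Fixpoint table:
  B0: | IN={a, b, c, e, f} | OUT={a, b, c, e, f}
  B1: | IN={a, b, c, e, f} | OUT={a, b, c, e, f}
  B2: | IN={a, b, c, e, f} | OUT={a, b, c, e, f}
  B3: | IN={b, c, e, f} | OUT={b, e, f}
  B4: | IN={b, e, f} | OUT={b, f}
  B5: | IN={b, f} | OUT={b}
  B6: | IN={b} | OUT={d}
  B7: | IN={d} | OUT={}

B7 is the boundary node: OUT[B7] = {}
Applying B7's transfer function to that OUT value gives IN[B7] (row B7 above).

Answer: {d}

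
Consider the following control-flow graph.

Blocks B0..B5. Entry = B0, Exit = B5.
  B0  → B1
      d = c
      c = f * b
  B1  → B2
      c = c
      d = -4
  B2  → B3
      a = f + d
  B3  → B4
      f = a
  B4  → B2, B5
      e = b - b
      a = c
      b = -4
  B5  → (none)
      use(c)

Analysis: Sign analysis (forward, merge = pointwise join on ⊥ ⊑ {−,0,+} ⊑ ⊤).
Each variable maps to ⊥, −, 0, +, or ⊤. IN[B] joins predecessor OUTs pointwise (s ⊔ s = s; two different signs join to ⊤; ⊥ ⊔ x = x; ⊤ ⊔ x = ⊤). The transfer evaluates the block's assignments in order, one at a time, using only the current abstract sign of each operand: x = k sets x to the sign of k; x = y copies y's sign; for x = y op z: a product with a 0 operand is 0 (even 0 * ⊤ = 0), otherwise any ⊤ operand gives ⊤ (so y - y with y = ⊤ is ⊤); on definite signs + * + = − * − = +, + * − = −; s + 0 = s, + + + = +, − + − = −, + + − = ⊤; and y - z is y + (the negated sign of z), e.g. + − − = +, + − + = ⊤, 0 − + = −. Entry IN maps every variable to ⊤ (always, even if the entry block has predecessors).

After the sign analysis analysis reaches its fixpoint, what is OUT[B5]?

Converged values:
  B0:  IN=(all ⊤)  OUT=(all ⊤)
  B1:  IN=(all ⊤)  OUT={d:-; rest ⊤}
  B2:  IN={d:-; rest ⊤}  OUT={d:-; rest ⊤}
  B3:  IN={d:-; rest ⊤}  OUT={d:-; rest ⊤}
  B4:  IN={d:-; rest ⊤}  OUT={b:-, d:-; rest ⊤}
  B5:  IN={b:-, d:-; rest ⊤}  OUT={b:-, d:-; rest ⊤}

Merge at B5: IN[B5] = OUT[B4] = {a: ⊤, b: -, c: ⊤, d: -, e: ⊤, f: ⊤}
Applying B5's transfer function to that IN value gives OUT[B5] (row B5 above).

Answer: {a: ⊤, b: -, c: ⊤, d: -, e: ⊤, f: ⊤}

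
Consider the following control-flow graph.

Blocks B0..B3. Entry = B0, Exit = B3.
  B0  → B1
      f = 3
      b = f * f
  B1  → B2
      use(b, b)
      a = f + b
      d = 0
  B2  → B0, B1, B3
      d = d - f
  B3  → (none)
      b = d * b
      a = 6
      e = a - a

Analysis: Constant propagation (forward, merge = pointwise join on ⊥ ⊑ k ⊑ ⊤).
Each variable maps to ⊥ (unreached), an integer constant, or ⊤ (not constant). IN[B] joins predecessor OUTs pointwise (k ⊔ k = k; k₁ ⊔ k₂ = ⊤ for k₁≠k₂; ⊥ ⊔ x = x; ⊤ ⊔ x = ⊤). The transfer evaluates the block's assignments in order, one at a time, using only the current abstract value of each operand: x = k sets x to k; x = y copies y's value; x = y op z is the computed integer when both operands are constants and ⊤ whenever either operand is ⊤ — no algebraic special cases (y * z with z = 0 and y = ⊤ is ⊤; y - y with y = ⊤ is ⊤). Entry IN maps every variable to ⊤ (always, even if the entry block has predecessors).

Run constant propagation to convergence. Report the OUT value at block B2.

Per-block solution:
  B0:  IN=(all ⊤)  OUT={b:9, f:3; rest ⊤}
  B1:  IN={b:9, f:3; rest ⊤}  OUT={a:12, b:9, d:0, f:3; rest ⊤}
  B2:  IN={a:12, b:9, d:0, f:3; rest ⊤}  OUT={a:12, b:9, d:-3, f:3; rest ⊤}
  B3:  IN={a:12, b:9, d:-3, f:3; rest ⊤}  OUT={a:6, b:-27, d:-3, e:0, f:3; rest ⊤}

Merge at B2: IN[B2] = OUT[B1] = {a: 12, b: 9, c: ⊤, d: 0, e: ⊤, f: 3}
Applying B2's transfer function to that IN value gives OUT[B2] (row B2 above).

Answer: {a: 12, b: 9, c: ⊤, d: -3, e: ⊤, f: 3}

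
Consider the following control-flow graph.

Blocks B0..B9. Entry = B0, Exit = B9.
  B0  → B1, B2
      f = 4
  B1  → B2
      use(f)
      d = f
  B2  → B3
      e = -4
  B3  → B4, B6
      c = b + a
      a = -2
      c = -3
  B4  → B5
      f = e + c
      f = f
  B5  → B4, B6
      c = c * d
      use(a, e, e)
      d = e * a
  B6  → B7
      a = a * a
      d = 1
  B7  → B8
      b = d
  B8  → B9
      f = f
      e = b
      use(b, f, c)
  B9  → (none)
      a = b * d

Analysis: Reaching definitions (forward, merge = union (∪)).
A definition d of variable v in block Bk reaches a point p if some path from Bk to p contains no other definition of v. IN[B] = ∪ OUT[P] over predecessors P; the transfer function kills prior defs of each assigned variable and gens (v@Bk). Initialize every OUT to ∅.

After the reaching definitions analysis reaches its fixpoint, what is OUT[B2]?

Fixpoint table:
  B0: | IN={} | OUT={f@B0}
  B1: | IN={f@B0} | OUT={d@B1, f@B0}
  B2: | IN={d@B1, f@B0} | OUT={d@B1, e@B2, f@B0}
  B3: | IN={d@B1, e@B2, f@B0} | OUT={a@B3, c@B3, d@B1, e@B2, f@B0}
  B4: | IN={a@B3, c@B3, c@B5, d@B1, d@B5, e@B2, f@B0, f@B4} | OUT={a@B3, c@B3, c@B5, d@B1, d@B5, e@B2, f@B4}
  B5: | IN={a@B3, c@B3, c@B5, d@B1, d@B5, e@B2, f@B4} | OUT={a@B3, c@B5, d@B5, e@B2, f@B4}
  B6: | IN={a@B3, c@B3, c@B5, d@B1, d@B5, e@B2, f@B0, f@B4} | OUT={a@B6, c@B3, c@B5, d@B6, e@B2, f@B0, f@B4}
  B7: | IN={a@B6, c@B3, c@B5, d@B6, e@B2, f@B0, f@B4} | OUT={a@B6, b@B7, c@B3, c@B5, d@B6, e@B2, f@B0, f@B4}
  B8: | IN={a@B6, b@B7, c@B3, c@B5, d@B6, e@B2, f@B0, f@B4} | OUT={a@B6, b@B7, c@B3, c@B5, d@B6, e@B8, f@B8}
  B9: | IN={a@B6, b@B7, c@B3, c@B5, d@B6, e@B8, f@B8} | OUT={a@B9, b@B7, c@B3, c@B5, d@B6, e@B8, f@B8}

Merge at B2: IN[B2] = OUT[B0] ⊔ OUT[B1] = {d@B1, f@B0}
Applying B2's transfer function to that IN value gives OUT[B2] (row B2 above).

Answer: {d@B1, e@B2, f@B0}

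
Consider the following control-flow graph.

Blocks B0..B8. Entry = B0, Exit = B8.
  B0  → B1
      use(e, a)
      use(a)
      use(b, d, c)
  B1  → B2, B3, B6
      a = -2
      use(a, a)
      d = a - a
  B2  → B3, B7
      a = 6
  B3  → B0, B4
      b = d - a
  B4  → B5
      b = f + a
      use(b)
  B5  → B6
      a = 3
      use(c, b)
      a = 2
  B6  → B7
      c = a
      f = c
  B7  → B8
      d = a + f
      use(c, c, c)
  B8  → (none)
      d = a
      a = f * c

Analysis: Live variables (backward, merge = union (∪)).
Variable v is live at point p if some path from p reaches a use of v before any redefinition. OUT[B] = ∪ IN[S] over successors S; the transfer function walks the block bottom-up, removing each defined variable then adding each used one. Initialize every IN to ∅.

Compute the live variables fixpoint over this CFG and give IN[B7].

Answer: {a, c, f}

Trace:
Fixpoint table:
  B0:   IN={a, b, c, d, e, f}   OUT={c, e, f}
  B1:   IN={c, e, f}   OUT={a, c, d, e, f}
  B2:   IN={c, d, e, f}   OUT={a, c, d, e, f}
  B3:   IN={a, c, d, e, f}   OUT={a, b, c, d, e, f}
  B4:   IN={a, c, f}   OUT={b, c}
  B5:   IN={b, c}   OUT={a}
  B6:   IN={a}   OUT={a, c, f}
  B7:   IN={a, c, f}   OUT={a, c, f}
  B8:   IN={a, c, f}   OUT={}

Merge at B7: OUT[B7] = IN[B8] = {a, c, f}
Applying B7's transfer function to that OUT value gives IN[B7] (row B7 above).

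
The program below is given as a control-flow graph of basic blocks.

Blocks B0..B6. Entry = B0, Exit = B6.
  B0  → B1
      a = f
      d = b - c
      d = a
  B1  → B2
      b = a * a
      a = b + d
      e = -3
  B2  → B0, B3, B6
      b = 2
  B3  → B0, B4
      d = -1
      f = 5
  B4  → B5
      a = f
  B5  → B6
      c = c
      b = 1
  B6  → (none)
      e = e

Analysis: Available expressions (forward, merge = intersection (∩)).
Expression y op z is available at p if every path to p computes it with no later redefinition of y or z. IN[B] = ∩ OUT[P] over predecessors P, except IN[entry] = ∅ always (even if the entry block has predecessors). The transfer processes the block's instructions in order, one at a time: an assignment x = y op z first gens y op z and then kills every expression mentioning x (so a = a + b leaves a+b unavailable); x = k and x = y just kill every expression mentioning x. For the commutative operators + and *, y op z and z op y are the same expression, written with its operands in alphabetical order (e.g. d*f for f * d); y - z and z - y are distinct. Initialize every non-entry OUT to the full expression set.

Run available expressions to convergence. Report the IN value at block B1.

Answer: {b-c}

Working:
Per-block solution:
  B0:  IN={}  OUT={b-c}
  B1:  IN={b-c}  OUT={b+d}
  B2:  IN={b+d}  OUT={}
  B3:  IN={}  OUT={}
  B4:  IN={}  OUT={}
  B5:  IN={}  OUT={}
  B6:  IN={}  OUT={}

Merge at B1: IN[B1] = OUT[B0] = {b-c}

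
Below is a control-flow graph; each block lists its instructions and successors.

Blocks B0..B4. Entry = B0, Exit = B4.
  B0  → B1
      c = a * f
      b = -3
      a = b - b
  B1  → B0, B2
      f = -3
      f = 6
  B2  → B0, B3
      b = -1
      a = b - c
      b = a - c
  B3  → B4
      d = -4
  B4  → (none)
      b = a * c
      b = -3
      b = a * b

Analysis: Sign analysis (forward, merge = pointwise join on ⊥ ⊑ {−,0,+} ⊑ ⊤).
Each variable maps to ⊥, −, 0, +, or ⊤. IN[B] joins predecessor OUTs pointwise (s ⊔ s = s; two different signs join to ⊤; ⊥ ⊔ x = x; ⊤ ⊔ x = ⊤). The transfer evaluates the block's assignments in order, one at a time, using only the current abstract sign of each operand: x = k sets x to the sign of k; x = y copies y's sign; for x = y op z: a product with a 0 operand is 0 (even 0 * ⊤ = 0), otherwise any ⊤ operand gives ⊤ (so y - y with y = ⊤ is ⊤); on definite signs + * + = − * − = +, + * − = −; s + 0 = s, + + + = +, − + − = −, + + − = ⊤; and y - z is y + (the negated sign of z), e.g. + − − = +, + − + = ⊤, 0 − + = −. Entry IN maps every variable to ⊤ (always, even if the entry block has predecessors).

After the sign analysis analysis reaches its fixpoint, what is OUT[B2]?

Answer: {a: ⊤, b: ⊤, c: ⊤, d: ⊤, e: ⊤, f: +}

Working:
Fixpoint table:
  B0:   IN=(all ⊤)   OUT={b:-; rest ⊤}
  B1:   IN={b:-; rest ⊤}   OUT={b:-, f:+; rest ⊤}
  B2:   IN={b:-, f:+; rest ⊤}   OUT={f:+; rest ⊤}
  B3:   IN={f:+; rest ⊤}   OUT={d:-, f:+; rest ⊤}
  B4:   IN={d:-, f:+; rest ⊤}   OUT={d:-, f:+; rest ⊤}

Merge at B2: IN[B2] = OUT[B1] = {a: ⊤, b: -, c: ⊤, d: ⊤, e: ⊤, f: +}
Applying B2's transfer function to that IN value gives OUT[B2] (row B2 above).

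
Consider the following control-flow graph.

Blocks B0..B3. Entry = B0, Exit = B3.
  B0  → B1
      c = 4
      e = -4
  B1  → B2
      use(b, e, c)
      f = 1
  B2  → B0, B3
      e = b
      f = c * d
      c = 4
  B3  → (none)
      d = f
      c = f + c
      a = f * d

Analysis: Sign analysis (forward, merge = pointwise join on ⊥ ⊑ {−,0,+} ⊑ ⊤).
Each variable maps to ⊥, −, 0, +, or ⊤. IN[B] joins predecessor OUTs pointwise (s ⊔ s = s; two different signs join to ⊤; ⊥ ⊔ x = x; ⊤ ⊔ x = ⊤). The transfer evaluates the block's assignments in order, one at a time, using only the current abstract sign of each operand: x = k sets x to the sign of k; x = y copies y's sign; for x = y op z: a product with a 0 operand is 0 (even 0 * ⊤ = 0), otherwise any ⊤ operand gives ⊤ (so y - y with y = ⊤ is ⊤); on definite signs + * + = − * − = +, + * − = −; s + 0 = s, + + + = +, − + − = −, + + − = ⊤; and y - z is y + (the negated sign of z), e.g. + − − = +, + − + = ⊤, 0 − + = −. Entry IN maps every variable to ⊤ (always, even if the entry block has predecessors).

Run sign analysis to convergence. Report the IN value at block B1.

Fixpoint table:
  B0:   IN=(all ⊤)   OUT={c:+, e:-; rest ⊤}
  B1:   IN={c:+, e:-; rest ⊤}   OUT={c:+, e:-, f:+; rest ⊤}
  B2:   IN={c:+, e:-, f:+; rest ⊤}   OUT={c:+; rest ⊤}
  B3:   IN={c:+; rest ⊤}   OUT=(all ⊤)

Merge at B1: IN[B1] = OUT[B0] = {a: ⊤, b: ⊤, c: +, d: ⊤, e: -, f: ⊤}

Answer: {a: ⊤, b: ⊤, c: +, d: ⊤, e: -, f: ⊤}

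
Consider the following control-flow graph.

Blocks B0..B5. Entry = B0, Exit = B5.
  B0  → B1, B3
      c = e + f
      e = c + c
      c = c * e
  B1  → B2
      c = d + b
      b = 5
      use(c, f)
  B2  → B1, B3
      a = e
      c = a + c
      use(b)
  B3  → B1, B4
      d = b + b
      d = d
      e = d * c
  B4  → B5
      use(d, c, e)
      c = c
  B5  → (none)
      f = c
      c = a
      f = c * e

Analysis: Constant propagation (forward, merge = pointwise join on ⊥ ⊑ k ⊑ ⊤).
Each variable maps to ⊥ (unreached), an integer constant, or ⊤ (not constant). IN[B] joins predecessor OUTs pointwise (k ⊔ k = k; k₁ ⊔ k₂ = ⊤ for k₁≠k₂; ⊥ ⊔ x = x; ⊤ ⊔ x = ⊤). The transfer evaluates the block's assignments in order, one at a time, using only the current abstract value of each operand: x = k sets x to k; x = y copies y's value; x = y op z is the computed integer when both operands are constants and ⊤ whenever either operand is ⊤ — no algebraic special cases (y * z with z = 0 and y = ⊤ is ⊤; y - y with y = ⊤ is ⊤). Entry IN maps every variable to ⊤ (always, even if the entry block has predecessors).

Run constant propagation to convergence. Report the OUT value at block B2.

Fixpoint table:
  B0:   IN=(all ⊤)   OUT=(all ⊤)
  B1:   IN=(all ⊤)   OUT={b:5; rest ⊤}
  B2:   IN={b:5; rest ⊤}   OUT={b:5; rest ⊤}
  B3:   IN=(all ⊤)   OUT=(all ⊤)
  B4:   IN=(all ⊤)   OUT=(all ⊤)
  B5:   IN=(all ⊤)   OUT=(all ⊤)

Merge at B2: IN[B2] = OUT[B1] = {a: ⊤, b: 5, c: ⊤, d: ⊤, e: ⊤, f: ⊤}
Applying B2's transfer function to that IN value gives OUT[B2] (row B2 above).

Answer: {a: ⊤, b: 5, c: ⊤, d: ⊤, e: ⊤, f: ⊤}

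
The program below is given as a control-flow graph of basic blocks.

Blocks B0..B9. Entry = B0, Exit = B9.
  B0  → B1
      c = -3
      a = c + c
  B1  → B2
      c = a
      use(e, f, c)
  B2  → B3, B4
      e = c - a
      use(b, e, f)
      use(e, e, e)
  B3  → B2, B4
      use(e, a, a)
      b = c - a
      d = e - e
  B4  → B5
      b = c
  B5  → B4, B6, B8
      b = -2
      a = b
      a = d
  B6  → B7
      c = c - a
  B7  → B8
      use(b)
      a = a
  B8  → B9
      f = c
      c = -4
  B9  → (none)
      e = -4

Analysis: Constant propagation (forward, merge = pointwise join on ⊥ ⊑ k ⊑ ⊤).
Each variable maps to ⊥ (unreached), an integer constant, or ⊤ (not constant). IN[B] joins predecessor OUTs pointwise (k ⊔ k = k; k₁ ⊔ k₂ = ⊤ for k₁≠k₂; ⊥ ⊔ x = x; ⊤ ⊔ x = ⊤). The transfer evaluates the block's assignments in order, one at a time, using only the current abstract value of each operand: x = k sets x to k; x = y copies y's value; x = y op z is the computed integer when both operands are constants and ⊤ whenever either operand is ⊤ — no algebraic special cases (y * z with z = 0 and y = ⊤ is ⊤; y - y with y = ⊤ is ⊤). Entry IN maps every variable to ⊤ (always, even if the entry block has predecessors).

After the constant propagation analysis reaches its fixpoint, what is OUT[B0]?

Answer: {a: -6, b: ⊤, c: -3, d: ⊤, e: ⊤, f: ⊤}

Working:
Converged values:
  B0:   IN=(all ⊤)   OUT={a:-6, c:-3; rest ⊤}
  B1:   IN={a:-6, c:-3; rest ⊤}   OUT={a:-6, c:-6; rest ⊤}
  B2:   IN={a:-6, c:-6; rest ⊤}   OUT={a:-6, c:-6, e:0; rest ⊤}
  B3:   IN={a:-6, c:-6, e:0; rest ⊤}   OUT={a:-6, b:0, c:-6, d:0, e:0; rest ⊤}
  B4:   IN={c:-6, e:0; rest ⊤}   OUT={b:-6, c:-6, e:0; rest ⊤}
  B5:   IN={b:-6, c:-6, e:0; rest ⊤}   OUT={b:-2, c:-6, e:0; rest ⊤}
  B6:   IN={b:-2, c:-6, e:0; rest ⊤}   OUT={b:-2, e:0; rest ⊤}
  B7:   IN={b:-2, e:0; rest ⊤}   OUT={b:-2, e:0; rest ⊤}
  B8:   IN={b:-2, e:0; rest ⊤}   OUT={b:-2, c:-4, e:0; rest ⊤}
  B9:   IN={b:-2, c:-4, e:0; rest ⊤}   OUT={b:-2, c:-4, e:-4; rest ⊤}

B0 is the boundary node: IN[B0] = {a: ⊤, b: ⊤, c: ⊤, d: ⊤, e: ⊤, f: ⊤}
Applying B0's transfer function to that IN value gives OUT[B0] (row B0 above).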